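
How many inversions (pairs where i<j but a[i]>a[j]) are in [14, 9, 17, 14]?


For each element, count the later elements that are smaller than it:
  14 (index 0): smaller elements after it = [9] -> 1
  9 (index 1): smaller elements after it = [] -> 0
  17 (index 2): smaller elements after it = [14] -> 1
Total inversions = 1 + 0 + 1 = 2
Final answer: 2


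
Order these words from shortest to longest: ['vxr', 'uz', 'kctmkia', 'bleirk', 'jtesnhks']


Compute lengths:
  'vxr' has length 3
  'uz' has length 2
  'kctmkia' has length 7
  'bleirk' has length 6
  'jtesnhks' has length 8
Lengths in increasing order: 2 < 3 < 6 < 7 < 8
Listing the words in that order gives the answer.
Final answer: ['uz', 'vxr', 'bleirk', 'kctmkia', 'jtesnhks']


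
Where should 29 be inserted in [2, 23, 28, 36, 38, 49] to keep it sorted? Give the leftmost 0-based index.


List is sorted: [2, 23, 28, 36, 38, 49]
We need the leftmost position where 29 can be inserted, i.e. the first index whose element is >= 29 (or the end of the list if none is).
Binary search with low=0, high=6 (0-based indices):
  low=0, high=6, mid=3: a[3]=36 >= 29, so high = 3
  low=0, high=3, mid=1: a[1]=23 < 29, so low = 2
  low=2, high=3, mid=2: a[2]=28 < 29, so low = 3
Now low = high = 3, so the insertion index is 3.
Final answer: 3


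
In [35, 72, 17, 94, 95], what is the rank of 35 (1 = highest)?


Sort descending: [95, 94, 72, 35, 17]
Find 35 in the sorted list.
35 is at position 4.
Final answer: 4


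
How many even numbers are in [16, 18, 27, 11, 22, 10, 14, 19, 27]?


Check each element:
  16 is even
  18 is even
  27 is odd
  11 is odd
  22 is even
  10 is even
  14 is even
  19 is odd
  27 is odd
Evens: [16, 18, 22, 10, 14]
Count of evens = 5
Final answer: 5


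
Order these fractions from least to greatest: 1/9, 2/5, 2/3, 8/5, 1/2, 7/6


Convert to decimal for comparison:
  1/9 = 0.1111
  2/5 = 0.4
  2/3 = 0.6667
  8/5 = 1.6
  1/2 = 0.5
  7/6 = 1.1667
Decimals in increasing order: 0.1111 < 0.4 < 0.5 < 0.6667 < 1.1667 < 1.6
Writing each back as its fraction gives the sorted order.
Final answer: 1/9, 2/5, 1/2, 2/3, 7/6, 8/5


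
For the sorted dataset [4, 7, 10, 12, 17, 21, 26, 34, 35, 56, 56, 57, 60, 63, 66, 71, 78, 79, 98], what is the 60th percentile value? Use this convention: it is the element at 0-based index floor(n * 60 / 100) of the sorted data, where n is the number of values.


The dataset has n = 19 elements.
Index = floor(19 * 60 / 100) = floor(1140 / 100) = floor(11.4) = 11
Counting from index 0 in the sorted data, the element at index 11 is 57.
Final answer: 57


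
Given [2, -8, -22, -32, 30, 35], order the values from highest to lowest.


Original list: [2, -8, -22, -32, 30, 35]
Repeatedly take the largest remaining element:
  Remaining [2, -8, -22, -32, 30, 35] -> largest is 35
  Remaining [2, -8, -22, -32, 30] -> largest is 30
  Remaining [2, -8, -22, -32] -> largest is 2
  Remaining [-8, -22, -32] -> largest is -8
  Remaining [-22, -32] -> largest is -22
  Remaining [-32] -> largest is -32
Collecting the picks in order gives the descending list.
Final answer: [35, 30, 2, -8, -22, -32]


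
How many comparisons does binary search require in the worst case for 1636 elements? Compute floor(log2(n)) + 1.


Binary search halves the search space each step.
Maximum comparisons = floor(log2(1636)) + 1
log2(1636) = 10.676
floor(log2(1636)) = 10, so 10 + 1 = 11
Final answer: 11


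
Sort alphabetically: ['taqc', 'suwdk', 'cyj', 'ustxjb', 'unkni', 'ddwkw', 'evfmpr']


Compare strings character by character (the first differing letter decides):
  'cyj' < 'ddwkw' since 'c' < 'd' at position 1
  'ddwkw' < 'evfmpr' since 'd' < 'e' at position 1
  'evfmpr' < 'suwdk' since 'e' < 's' at position 1
  'suwdk' < 'taqc' since 's' < 't' at position 1
  'taqc' < 'unkni' since 't' < 'u' at position 1
  'unkni' < 'ustxjb' since 'n' < 's' at position 2
Chaining these comparisons gives the alphabetical order.
Final answer: ['cyj', 'ddwkw', 'evfmpr', 'suwdk', 'taqc', 'unkni', 'ustxjb']


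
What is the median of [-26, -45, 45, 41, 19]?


First, sort the list: [-45, -26, 19, 41, 45]
The list has 5 elements (odd count).
The middle index is 2 (0-based), and the element there is 19.
Final answer: 19


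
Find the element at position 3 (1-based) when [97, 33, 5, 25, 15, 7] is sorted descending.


Sort descending: [97, 33, 25, 15, 7, 5]
The 3rd element (1-indexed) is at index 2.
Value = 25
Final answer: 25


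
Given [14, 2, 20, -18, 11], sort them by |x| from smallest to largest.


Compute absolute values:
  |14| = 14
  |2| = 2
  |20| = 20
  |-18| = 18
  |11| = 11
Absolute values in increasing order: 2 < 11 < 14 < 18 < 20
Listing the original numbers in that order gives the answer.
Final answer: [2, 11, 14, -18, 20]


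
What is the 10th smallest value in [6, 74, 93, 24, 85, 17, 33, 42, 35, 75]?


Sort ascending: [6, 17, 24, 33, 35, 42, 74, 75, 85, 93]
The 10th element (1-indexed) is at index 9.
Value = 93
Final answer: 93


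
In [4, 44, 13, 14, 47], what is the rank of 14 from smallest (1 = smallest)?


Sort ascending: [4, 13, 14, 44, 47]
Find 14 in the sorted list.
14 is at position 3 (1-indexed).
Final answer: 3


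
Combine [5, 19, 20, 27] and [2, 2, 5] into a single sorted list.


List A: [5, 19, 20, 27]
List B: [2, 2, 5]
Repeatedly compare the front elements and take the smaller:
  5 vs 2 -> take 2
  5 vs 2 -> take 2
  5 vs 5 -> take 5
  19 vs 5 -> take 5
  B is exhausted; append the rest of A: [19, 20, 27]
Final answer: [2, 2, 5, 5, 19, 20, 27]


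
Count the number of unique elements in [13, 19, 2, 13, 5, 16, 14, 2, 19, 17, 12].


List all unique values:
Distinct values: [2, 5, 12, 13, 14, 16, 17, 19]
Count = 8
Final answer: 8


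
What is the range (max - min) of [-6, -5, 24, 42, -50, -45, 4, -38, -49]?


Maximum value: 42
Minimum value: -50
Range = 42 - (-50) = 92
Final answer: 92


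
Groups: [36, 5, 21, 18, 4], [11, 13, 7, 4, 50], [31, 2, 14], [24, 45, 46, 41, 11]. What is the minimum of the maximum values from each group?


Find max of each group:
  Group 1: [36, 5, 21, 18, 4] -> max = 36
  Group 2: [11, 13, 7, 4, 50] -> max = 50
  Group 3: [31, 2, 14] -> max = 31
  Group 4: [24, 45, 46, 41, 11] -> max = 46
Maxes: [36, 50, 31, 46]
Minimum of maxes = 31
Final answer: 31


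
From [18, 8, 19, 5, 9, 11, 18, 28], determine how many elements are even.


Check each element:
  18 is even
  8 is even
  19 is odd
  5 is odd
  9 is odd
  11 is odd
  18 is even
  28 is even
Evens: [18, 8, 18, 28]
Count of evens = 4
Final answer: 4


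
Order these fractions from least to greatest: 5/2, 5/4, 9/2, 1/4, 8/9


Convert to decimal for comparison:
  5/2 = 2.5
  5/4 = 1.25
  9/2 = 4.5
  1/4 = 0.25
  8/9 = 0.8889
Decimals in increasing order: 0.25 < 0.8889 < 1.25 < 2.5 < 4.5
Writing each back as its fraction gives the sorted order.
Final answer: 1/4, 8/9, 5/4, 5/2, 9/2


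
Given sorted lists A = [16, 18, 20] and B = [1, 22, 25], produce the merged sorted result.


List A: [16, 18, 20]
List B: [1, 22, 25]
Repeatedly compare the front elements and take the smaller:
  16 vs 1 -> take 1
  16 vs 22 -> take 16
  18 vs 22 -> take 18
  20 vs 22 -> take 20
  A is exhausted; append the rest of B: [22, 25]
Final answer: [1, 16, 18, 20, 22, 25]


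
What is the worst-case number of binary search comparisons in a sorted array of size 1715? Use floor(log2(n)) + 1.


Binary search halves the search space each step.
Maximum comparisons = floor(log2(1715)) + 1
log2(1715) = 10.744
floor(log2(1715)) = 10, so 10 + 1 = 11
Final answer: 11


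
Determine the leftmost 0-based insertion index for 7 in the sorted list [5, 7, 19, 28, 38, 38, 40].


List is sorted: [5, 7, 19, 28, 38, 38, 40]
We need the leftmost position where 7 can be inserted, i.e. the first index whose element is >= 7 (or the end of the list if none is).
Binary search with low=0, high=7 (0-based indices):
  low=0, high=7, mid=3: a[3]=28 >= 7, so high = 3
  low=0, high=3, mid=1: a[1]=7 >= 7, so high = 1
  low=0, high=1, mid=0: a[0]=5 < 7, so low = 1
Now low = high = 1, so the insertion index is 1.
Final answer: 1


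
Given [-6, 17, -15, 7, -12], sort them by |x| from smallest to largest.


Compute absolute values:
  |-6| = 6
  |17| = 17
  |-15| = 15
  |7| = 7
  |-12| = 12
Absolute values in increasing order: 6 < 7 < 12 < 15 < 17
Listing the original numbers in that order gives the answer.
Final answer: [-6, 7, -12, -15, 17]


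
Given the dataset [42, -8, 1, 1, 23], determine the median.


First, sort the list: [-8, 1, 1, 23, 42]
The list has 5 elements (odd count).
The middle index is 2 (0-based), and the element there is 1.
Final answer: 1


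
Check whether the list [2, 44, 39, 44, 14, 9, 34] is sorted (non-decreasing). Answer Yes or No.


Check consecutive pairs:
  2 <= 44? True
  44 <= 39? False
  39 <= 44? True
  44 <= 14? False
  14 <= 9? False
  9 <= 34? True
3 consecutive pair(s) are out of order, so the list is not sorted.
Final answer: No


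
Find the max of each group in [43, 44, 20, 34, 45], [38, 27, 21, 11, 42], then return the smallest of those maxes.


Find max of each group:
  Group 1: [43, 44, 20, 34, 45] -> max = 45
  Group 2: [38, 27, 21, 11, 42] -> max = 42
Maxes: [45, 42]
Minimum of maxes = 42
Final answer: 42


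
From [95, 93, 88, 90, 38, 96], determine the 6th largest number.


Sort descending: [96, 95, 93, 90, 88, 38]
The 6th element (1-indexed) is at index 5.
Value = 38
Final answer: 38


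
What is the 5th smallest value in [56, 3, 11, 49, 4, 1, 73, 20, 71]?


Sort ascending: [1, 3, 4, 11, 20, 49, 56, 71, 73]
The 5th element (1-indexed) is at index 4.
Value = 20
Final answer: 20


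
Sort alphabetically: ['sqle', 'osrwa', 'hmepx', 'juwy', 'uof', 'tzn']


Compare strings character by character (the first differing letter decides):
  'hmepx' < 'juwy' since 'h' < 'j' at position 1
  'juwy' < 'osrwa' since 'j' < 'o' at position 1
  'osrwa' < 'sqle' since 'o' < 's' at position 1
  'sqle' < 'tzn' since 's' < 't' at position 1
  'tzn' < 'uof' since 't' < 'u' at position 1
Chaining these comparisons gives the alphabetical order.
Final answer: ['hmepx', 'juwy', 'osrwa', 'sqle', 'tzn', 'uof']


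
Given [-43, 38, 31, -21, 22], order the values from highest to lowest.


Original list: [-43, 38, 31, -21, 22]
Repeatedly take the largest remaining element:
  Remaining [-43, 38, 31, -21, 22] -> largest is 38
  Remaining [-43, 31, -21, 22] -> largest is 31
  Remaining [-43, -21, 22] -> largest is 22
  Remaining [-43, -21] -> largest is -21
  Remaining [-43] -> largest is -43
Collecting the picks in order gives the descending list.
Final answer: [38, 31, 22, -21, -43]


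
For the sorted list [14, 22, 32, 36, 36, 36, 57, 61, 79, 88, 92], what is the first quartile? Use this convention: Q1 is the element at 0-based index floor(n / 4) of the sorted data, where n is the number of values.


The list has n = 11 elements.
Q1 index = floor(11 / 4) = floor(2.75) = 2
Counting from index 0 in the sorted data, the element at index 2 is 32.
Final answer: 32


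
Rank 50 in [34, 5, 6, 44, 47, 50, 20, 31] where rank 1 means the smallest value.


Sort ascending: [5, 6, 20, 31, 34, 44, 47, 50]
Find 50 in the sorted list.
50 is at position 8 (1-indexed).
Final answer: 8


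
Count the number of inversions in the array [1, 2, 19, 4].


For each element, count the later elements that are smaller than it:
  1 (index 0): smaller elements after it = [] -> 0
  2 (index 1): smaller elements after it = [] -> 0
  19 (index 2): smaller elements after it = [4] -> 1
Total inversions = 0 + 0 + 1 = 1
Final answer: 1


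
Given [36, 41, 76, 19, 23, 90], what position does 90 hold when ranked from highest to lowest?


Sort descending: [90, 76, 41, 36, 23, 19]
Find 90 in the sorted list.
90 is at position 1.
Final answer: 1


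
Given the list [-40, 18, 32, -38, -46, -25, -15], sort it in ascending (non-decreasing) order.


Original list: [-40, 18, 32, -38, -46, -25, -15]
Repeatedly take the smallest remaining element:
  Remaining [-40, 18, 32, -38, -46, -25, -15] -> smallest is -46
  Remaining [-40, 18, 32, -38, -25, -15] -> smallest is -40
  Remaining [18, 32, -38, -25, -15] -> smallest is -38
  Remaining [18, 32, -25, -15] -> smallest is -25
  Remaining [18, 32, -15] -> smallest is -15
  Remaining [18, 32] -> smallest is 18
  Remaining [32] -> smallest is 32
Collecting the picks in order gives the sorted list.
Final answer: [-46, -40, -38, -25, -15, 18, 32]


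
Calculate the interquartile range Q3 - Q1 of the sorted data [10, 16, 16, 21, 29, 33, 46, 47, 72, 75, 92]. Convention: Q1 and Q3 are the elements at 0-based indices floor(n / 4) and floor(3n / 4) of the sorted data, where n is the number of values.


The data has n = 11 elements.
Q1 index = floor(11 / 4) = floor(2.75) = 2; Q3 index = floor(3 * 11 / 4) = floor(8.25) = 8
Q1 = element at index 2 = 16
Q3 = element at index 8 = 72
IQR = 72 - 16 = 56
Final answer: 56


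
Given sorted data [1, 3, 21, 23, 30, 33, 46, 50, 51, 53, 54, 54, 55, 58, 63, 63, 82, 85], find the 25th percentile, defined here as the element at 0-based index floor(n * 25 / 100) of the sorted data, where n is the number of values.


The dataset has n = 18 elements.
Index = floor(18 * 25 / 100) = floor(450 / 100) = floor(4.5) = 4
Counting from index 0 in the sorted data, the element at index 4 is 30.
Final answer: 30


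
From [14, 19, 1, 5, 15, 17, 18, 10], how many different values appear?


List all unique values:
Distinct values: [1, 5, 10, 14, 15, 17, 18, 19]
Count = 8
Final answer: 8


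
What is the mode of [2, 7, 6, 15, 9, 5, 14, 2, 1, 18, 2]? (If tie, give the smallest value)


Count the frequency of each value:
  1 appears 1 time(s)
  2 appears 3 time(s)
  5 appears 1 time(s)
  6 appears 1 time(s)
  7 appears 1 time(s)
  9 appears 1 time(s)
  14 appears 1 time(s)
  15 appears 1 time(s)
  18 appears 1 time(s)
Maximum frequency is 3.
Only 2 reaches that frequency, so it is the mode.
Final answer: 2


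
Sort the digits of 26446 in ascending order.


The number 26446 has digits: 2, 6, 4, 4, 6
Sorted: 2, 4, 4, 6, 6
Joining the sorted digits gives the result.
Final answer: 24466


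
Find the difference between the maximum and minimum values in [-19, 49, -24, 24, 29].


Maximum value: 49
Minimum value: -24
Range = 49 - (-24) = 73
Final answer: 73


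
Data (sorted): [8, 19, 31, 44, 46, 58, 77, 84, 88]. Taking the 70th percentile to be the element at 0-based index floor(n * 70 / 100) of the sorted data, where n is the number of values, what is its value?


The dataset has n = 9 elements.
Index = floor(9 * 70 / 100) = floor(630 / 100) = floor(6.3) = 6
Counting from index 0 in the sorted data, the element at index 6 is 77.
Final answer: 77


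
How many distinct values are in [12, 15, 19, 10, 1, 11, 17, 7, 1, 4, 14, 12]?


List all unique values:
Distinct values: [1, 4, 7, 10, 11, 12, 14, 15, 17, 19]
Count = 10
Final answer: 10


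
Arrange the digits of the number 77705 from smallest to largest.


The number 77705 has digits: 7, 7, 7, 0, 5
Sorted: 0, 5, 7, 7, 7
Joining the sorted digits gives the result.
Final answer: 05777


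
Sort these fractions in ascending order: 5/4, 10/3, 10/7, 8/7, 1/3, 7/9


Convert to decimal for comparison:
  5/4 = 1.25
  10/3 = 3.3333
  10/7 = 1.4286
  8/7 = 1.1429
  1/3 = 0.3333
  7/9 = 0.7778
Decimals in increasing order: 0.3333 < 0.7778 < 1.1429 < 1.25 < 1.4286 < 3.3333
Writing each back as its fraction gives the sorted order.
Final answer: 1/3, 7/9, 8/7, 5/4, 10/7, 10/3


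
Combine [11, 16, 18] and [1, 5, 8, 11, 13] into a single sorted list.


List A: [11, 16, 18]
List B: [1, 5, 8, 11, 13]
Repeatedly compare the front elements and take the smaller:
  11 vs 1 -> take 1
  11 vs 5 -> take 5
  11 vs 8 -> take 8
  11 vs 11 -> take 11
  16 vs 11 -> take 11
  16 vs 13 -> take 13
  B is exhausted; append the rest of A: [16, 18]
Final answer: [1, 5, 8, 11, 11, 13, 16, 18]


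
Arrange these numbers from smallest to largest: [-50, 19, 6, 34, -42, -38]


Original list: [-50, 19, 6, 34, -42, -38]
Repeatedly take the smallest remaining element:
  Remaining [-50, 19, 6, 34, -42, -38] -> smallest is -50
  Remaining [19, 6, 34, -42, -38] -> smallest is -42
  Remaining [19, 6, 34, -38] -> smallest is -38
  Remaining [19, 6, 34] -> smallest is 6
  Remaining [19, 34] -> smallest is 19
  Remaining [34] -> smallest is 34
Collecting the picks in order gives the sorted list.
Final answer: [-50, -42, -38, 6, 19, 34]


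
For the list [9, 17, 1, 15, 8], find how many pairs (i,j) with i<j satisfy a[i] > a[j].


For each element, count the later elements that are smaller than it:
  9 (index 0): smaller elements after it = [1, 8] -> 2
  17 (index 1): smaller elements after it = [1, 15, 8] -> 3
  1 (index 2): smaller elements after it = [] -> 0
  15 (index 3): smaller elements after it = [8] -> 1
Total inversions = 2 + 3 + 0 + 1 = 6
Final answer: 6


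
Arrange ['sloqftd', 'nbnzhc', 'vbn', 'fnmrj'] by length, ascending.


Compute lengths:
  'sloqftd' has length 7
  'nbnzhc' has length 6
  'vbn' has length 3
  'fnmrj' has length 5
Lengths in increasing order: 3 < 5 < 6 < 7
Listing the words in that order gives the answer.
Final answer: ['vbn', 'fnmrj', 'nbnzhc', 'sloqftd']


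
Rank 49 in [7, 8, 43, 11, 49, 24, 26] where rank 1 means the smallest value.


Sort ascending: [7, 8, 11, 24, 26, 43, 49]
Find 49 in the sorted list.
49 is at position 7 (1-indexed).
Final answer: 7


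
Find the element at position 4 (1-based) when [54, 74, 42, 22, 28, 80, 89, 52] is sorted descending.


Sort descending: [89, 80, 74, 54, 52, 42, 28, 22]
The 4th element (1-indexed) is at index 3.
Value = 54
Final answer: 54


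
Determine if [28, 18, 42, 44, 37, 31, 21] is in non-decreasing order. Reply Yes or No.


Check consecutive pairs:
  28 <= 18? False
  18 <= 42? True
  42 <= 44? True
  44 <= 37? False
  37 <= 31? False
  31 <= 21? False
4 consecutive pair(s) are out of order, so the list is not sorted.
Final answer: No


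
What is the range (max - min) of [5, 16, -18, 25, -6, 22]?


Maximum value: 25
Minimum value: -18
Range = 25 - (-18) = 43
Final answer: 43


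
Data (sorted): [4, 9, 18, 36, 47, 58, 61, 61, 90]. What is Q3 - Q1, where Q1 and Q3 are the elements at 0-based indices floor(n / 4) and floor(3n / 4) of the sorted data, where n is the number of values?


The data has n = 9 elements.
Q1 index = floor(9 / 4) = floor(2.25) = 2; Q3 index = floor(3 * 9 / 4) = floor(6.75) = 6
Q1 = element at index 2 = 18
Q3 = element at index 6 = 61
IQR = 61 - 18 = 43
Final answer: 43


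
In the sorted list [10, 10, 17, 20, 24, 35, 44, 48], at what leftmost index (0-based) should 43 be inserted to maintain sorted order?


List is sorted: [10, 10, 17, 20, 24, 35, 44, 48]
We need the leftmost position where 43 can be inserted, i.e. the first index whose element is >= 43 (or the end of the list if none is).
Binary search with low=0, high=8 (0-based indices):
  low=0, high=8, mid=4: a[4]=24 < 43, so low = 5
  low=5, high=8, mid=6: a[6]=44 >= 43, so high = 6
  low=5, high=6, mid=5: a[5]=35 < 43, so low = 6
Now low = high = 6, so the insertion index is 6.
Final answer: 6


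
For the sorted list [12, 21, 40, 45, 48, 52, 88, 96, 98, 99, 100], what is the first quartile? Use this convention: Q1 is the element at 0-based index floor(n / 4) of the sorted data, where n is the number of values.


The list has n = 11 elements.
Q1 index = floor(11 / 4) = floor(2.75) = 2
Counting from index 0 in the sorted data, the element at index 2 is 40.
Final answer: 40


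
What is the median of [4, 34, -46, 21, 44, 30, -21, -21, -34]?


First, sort the list: [-46, -34, -21, -21, 4, 21, 30, 34, 44]
The list has 9 elements (odd count).
The middle index is 4 (0-based), and the element there is 4.
Final answer: 4


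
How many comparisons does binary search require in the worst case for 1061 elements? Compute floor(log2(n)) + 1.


Binary search halves the search space each step.
Maximum comparisons = floor(log2(1061)) + 1
log2(1061) = 10.0512
floor(log2(1061)) = 10, so 10 + 1 = 11
Final answer: 11


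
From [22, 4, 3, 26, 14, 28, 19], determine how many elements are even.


Check each element:
  22 is even
  4 is even
  3 is odd
  26 is even
  14 is even
  28 is even
  19 is odd
Evens: [22, 4, 26, 14, 28]
Count of evens = 5
Final answer: 5


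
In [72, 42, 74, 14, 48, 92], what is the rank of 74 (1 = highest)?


Sort descending: [92, 74, 72, 48, 42, 14]
Find 74 in the sorted list.
74 is at position 2.
Final answer: 2


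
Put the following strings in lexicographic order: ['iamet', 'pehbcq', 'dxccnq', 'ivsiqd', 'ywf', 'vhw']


Compare strings character by character (the first differing letter decides):
  'dxccnq' < 'iamet' since 'd' < 'i' at position 1
  'iamet' < 'ivsiqd' since 'a' < 'v' at position 2
  'ivsiqd' < 'pehbcq' since 'i' < 'p' at position 1
  'pehbcq' < 'vhw' since 'p' < 'v' at position 1
  'vhw' < 'ywf' since 'v' < 'y' at position 1
Chaining these comparisons gives the alphabetical order.
Final answer: ['dxccnq', 'iamet', 'ivsiqd', 'pehbcq', 'vhw', 'ywf']


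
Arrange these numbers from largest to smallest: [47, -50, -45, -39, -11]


Original list: [47, -50, -45, -39, -11]
Repeatedly take the largest remaining element:
  Remaining [47, -50, -45, -39, -11] -> largest is 47
  Remaining [-50, -45, -39, -11] -> largest is -11
  Remaining [-50, -45, -39] -> largest is -39
  Remaining [-50, -45] -> largest is -45
  Remaining [-50] -> largest is -50
Collecting the picks in order gives the descending list.
Final answer: [47, -11, -39, -45, -50]


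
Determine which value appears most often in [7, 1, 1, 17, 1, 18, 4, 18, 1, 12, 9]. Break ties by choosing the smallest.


Count the frequency of each value:
  1 appears 4 time(s)
  4 appears 1 time(s)
  7 appears 1 time(s)
  9 appears 1 time(s)
  12 appears 1 time(s)
  17 appears 1 time(s)
  18 appears 2 time(s)
Maximum frequency is 4.
Only 1 reaches that frequency, so it is the mode.
Final answer: 1


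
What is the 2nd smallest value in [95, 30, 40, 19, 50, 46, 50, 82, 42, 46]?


Sort ascending: [19, 30, 40, 42, 46, 46, 50, 50, 82, 95]
The 2nd element (1-indexed) is at index 1.
Value = 30
Final answer: 30


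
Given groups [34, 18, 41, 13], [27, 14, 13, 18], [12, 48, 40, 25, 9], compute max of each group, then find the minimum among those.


Find max of each group:
  Group 1: [34, 18, 41, 13] -> max = 41
  Group 2: [27, 14, 13, 18] -> max = 27
  Group 3: [12, 48, 40, 25, 9] -> max = 48
Maxes: [41, 27, 48]
Minimum of maxes = 27
Final answer: 27


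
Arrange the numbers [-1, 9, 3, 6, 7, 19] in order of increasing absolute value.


Compute absolute values:
  |-1| = 1
  |9| = 9
  |3| = 3
  |6| = 6
  |7| = 7
  |19| = 19
Absolute values in increasing order: 1 < 3 < 6 < 7 < 9 < 19
Listing the original numbers in that order gives the answer.
Final answer: [-1, 3, 6, 7, 9, 19]


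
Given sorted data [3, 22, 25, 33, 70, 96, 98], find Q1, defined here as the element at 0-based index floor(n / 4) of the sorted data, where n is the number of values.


The list has n = 7 elements.
Q1 index = floor(7 / 4) = floor(1.75) = 1
Counting from index 0 in the sorted data, the element at index 1 is 22.
Final answer: 22


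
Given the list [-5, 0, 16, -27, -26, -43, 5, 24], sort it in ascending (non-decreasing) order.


Original list: [-5, 0, 16, -27, -26, -43, 5, 24]
Repeatedly take the smallest remaining element:
  Remaining [-5, 0, 16, -27, -26, -43, 5, 24] -> smallest is -43
  Remaining [-5, 0, 16, -27, -26, 5, 24] -> smallest is -27
  Remaining [-5, 0, 16, -26, 5, 24] -> smallest is -26
  Remaining [-5, 0, 16, 5, 24] -> smallest is -5
  Remaining [0, 16, 5, 24] -> smallest is 0
  Remaining [16, 5, 24] -> smallest is 5
  Remaining [16, 24] -> smallest is 16
  Remaining [24] -> smallest is 24
Collecting the picks in order gives the sorted list.
Final answer: [-43, -27, -26, -5, 0, 5, 16, 24]


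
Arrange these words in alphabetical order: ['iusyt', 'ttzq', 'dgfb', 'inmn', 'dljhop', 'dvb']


Compare strings character by character (the first differing letter decides):
  'dgfb' < 'dljhop' since 'g' < 'l' at position 2
  'dljhop' < 'dvb' since 'l' < 'v' at position 2
  'dvb' < 'inmn' since 'd' < 'i' at position 1
  'inmn' < 'iusyt' since 'n' < 'u' at position 2
  'iusyt' < 'ttzq' since 'i' < 't' at position 1
Chaining these comparisons gives the alphabetical order.
Final answer: ['dgfb', 'dljhop', 'dvb', 'inmn', 'iusyt', 'ttzq']


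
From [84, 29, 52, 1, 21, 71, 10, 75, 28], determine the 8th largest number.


Sort descending: [84, 75, 71, 52, 29, 28, 21, 10, 1]
The 8th element (1-indexed) is at index 7.
Value = 10
Final answer: 10


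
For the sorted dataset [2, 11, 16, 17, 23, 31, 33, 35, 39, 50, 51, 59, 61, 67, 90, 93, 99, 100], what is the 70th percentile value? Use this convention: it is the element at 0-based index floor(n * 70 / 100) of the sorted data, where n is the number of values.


The dataset has n = 18 elements.
Index = floor(18 * 70 / 100) = floor(1260 / 100) = floor(12.6) = 12
Counting from index 0 in the sorted data, the element at index 12 is 61.
Final answer: 61


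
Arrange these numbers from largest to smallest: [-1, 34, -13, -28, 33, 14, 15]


Original list: [-1, 34, -13, -28, 33, 14, 15]
Repeatedly take the largest remaining element:
  Remaining [-1, 34, -13, -28, 33, 14, 15] -> largest is 34
  Remaining [-1, -13, -28, 33, 14, 15] -> largest is 33
  Remaining [-1, -13, -28, 14, 15] -> largest is 15
  Remaining [-1, -13, -28, 14] -> largest is 14
  Remaining [-1, -13, -28] -> largest is -1
  Remaining [-13, -28] -> largest is -13
  Remaining [-28] -> largest is -28
Collecting the picks in order gives the descending list.
Final answer: [34, 33, 15, 14, -1, -13, -28]


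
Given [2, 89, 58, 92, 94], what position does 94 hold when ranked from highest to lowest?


Sort descending: [94, 92, 89, 58, 2]
Find 94 in the sorted list.
94 is at position 1.
Final answer: 1


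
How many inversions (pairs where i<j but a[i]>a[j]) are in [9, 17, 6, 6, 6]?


For each element, count the later elements that are smaller than it:
  9 (index 0): smaller elements after it = [6, 6, 6] -> 3
  17 (index 1): smaller elements after it = [6, 6, 6] -> 3
  6 (index 2): smaller elements after it = [] -> 0
  6 (index 3): smaller elements after it = [] -> 0
Total inversions = 3 + 3 + 0 + 0 = 6
Final answer: 6


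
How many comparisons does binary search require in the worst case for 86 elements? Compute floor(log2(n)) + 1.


Binary search halves the search space each step.
Maximum comparisons = floor(log2(86)) + 1
log2(86) = 6.4263
floor(log2(86)) = 6, so 6 + 1 = 7
Final answer: 7


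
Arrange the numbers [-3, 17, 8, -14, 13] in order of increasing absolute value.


Compute absolute values:
  |-3| = 3
  |17| = 17
  |8| = 8
  |-14| = 14
  |13| = 13
Absolute values in increasing order: 3 < 8 < 13 < 14 < 17
Listing the original numbers in that order gives the answer.
Final answer: [-3, 8, 13, -14, 17]


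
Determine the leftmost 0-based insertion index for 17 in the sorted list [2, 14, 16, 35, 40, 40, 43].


List is sorted: [2, 14, 16, 35, 40, 40, 43]
We need the leftmost position where 17 can be inserted, i.e. the first index whose element is >= 17 (or the end of the list if none is).
Binary search with low=0, high=7 (0-based indices):
  low=0, high=7, mid=3: a[3]=35 >= 17, so high = 3
  low=0, high=3, mid=1: a[1]=14 < 17, so low = 2
  low=2, high=3, mid=2: a[2]=16 < 17, so low = 3
Now low = high = 3, so the insertion index is 3.
Final answer: 3


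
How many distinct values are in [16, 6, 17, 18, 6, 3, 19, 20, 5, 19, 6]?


List all unique values:
Distinct values: [3, 5, 6, 16, 17, 18, 19, 20]
Count = 8
Final answer: 8


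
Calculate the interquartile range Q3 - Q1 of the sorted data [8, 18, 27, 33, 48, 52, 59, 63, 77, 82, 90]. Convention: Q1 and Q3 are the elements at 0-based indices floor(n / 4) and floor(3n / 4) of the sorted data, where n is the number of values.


The data has n = 11 elements.
Q1 index = floor(11 / 4) = floor(2.75) = 2; Q3 index = floor(3 * 11 / 4) = floor(8.25) = 8
Q1 = element at index 2 = 27
Q3 = element at index 8 = 77
IQR = 77 - 27 = 50
Final answer: 50


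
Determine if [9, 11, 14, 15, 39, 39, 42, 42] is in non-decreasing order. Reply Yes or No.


Check consecutive pairs:
  9 <= 11? True
  11 <= 14? True
  14 <= 15? True
  15 <= 39? True
  39 <= 39? True
  39 <= 42? True
  42 <= 42? True
Every consecutive pair is in order, so the list is non-decreasing.
Final answer: Yes


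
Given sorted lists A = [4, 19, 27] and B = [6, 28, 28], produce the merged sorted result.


List A: [4, 19, 27]
List B: [6, 28, 28]
Repeatedly compare the front elements and take the smaller:
  4 vs 6 -> take 4
  19 vs 6 -> take 6
  19 vs 28 -> take 19
  27 vs 28 -> take 27
  A is exhausted; append the rest of B: [28, 28]
Final answer: [4, 6, 19, 27, 28, 28]


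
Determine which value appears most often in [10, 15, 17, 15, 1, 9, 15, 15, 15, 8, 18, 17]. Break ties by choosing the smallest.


Count the frequency of each value:
  1 appears 1 time(s)
  8 appears 1 time(s)
  9 appears 1 time(s)
  10 appears 1 time(s)
  15 appears 5 time(s)
  17 appears 2 time(s)
  18 appears 1 time(s)
Maximum frequency is 5.
Only 15 reaches that frequency, so it is the mode.
Final answer: 15


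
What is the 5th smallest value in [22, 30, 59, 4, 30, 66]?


Sort ascending: [4, 22, 30, 30, 59, 66]
The 5th element (1-indexed) is at index 4.
Value = 59
Final answer: 59


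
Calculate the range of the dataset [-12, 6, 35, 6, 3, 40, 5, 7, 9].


Maximum value: 40
Minimum value: -12
Range = 40 - (-12) = 52
Final answer: 52


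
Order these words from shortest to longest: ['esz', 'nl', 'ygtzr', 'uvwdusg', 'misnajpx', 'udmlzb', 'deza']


Compute lengths:
  'esz' has length 3
  'nl' has length 2
  'ygtzr' has length 5
  'uvwdusg' has length 7
  'misnajpx' has length 8
  'udmlzb' has length 6
  'deza' has length 4
Lengths in increasing order: 2 < 3 < 4 < 5 < 6 < 7 < 8
Listing the words in that order gives the answer.
Final answer: ['nl', 'esz', 'deza', 'ygtzr', 'udmlzb', 'uvwdusg', 'misnajpx']


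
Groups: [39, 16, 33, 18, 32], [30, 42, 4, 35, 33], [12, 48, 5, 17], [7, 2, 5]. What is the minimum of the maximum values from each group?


Find max of each group:
  Group 1: [39, 16, 33, 18, 32] -> max = 39
  Group 2: [30, 42, 4, 35, 33] -> max = 42
  Group 3: [12, 48, 5, 17] -> max = 48
  Group 4: [7, 2, 5] -> max = 7
Maxes: [39, 42, 48, 7]
Minimum of maxes = 7
Final answer: 7


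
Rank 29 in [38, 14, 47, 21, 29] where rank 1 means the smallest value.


Sort ascending: [14, 21, 29, 38, 47]
Find 29 in the sorted list.
29 is at position 3 (1-indexed).
Final answer: 3


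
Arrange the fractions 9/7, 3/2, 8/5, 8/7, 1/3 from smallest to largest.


Convert to decimal for comparison:
  9/7 = 1.2857
  3/2 = 1.5
  8/5 = 1.6
  8/7 = 1.1429
  1/3 = 0.3333
Decimals in increasing order: 0.3333 < 1.1429 < 1.2857 < 1.5 < 1.6
Writing each back as its fraction gives the sorted order.
Final answer: 1/3, 8/7, 9/7, 3/2, 8/5


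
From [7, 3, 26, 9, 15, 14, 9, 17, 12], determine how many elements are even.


Check each element:
  7 is odd
  3 is odd
  26 is even
  9 is odd
  15 is odd
  14 is even
  9 is odd
  17 is odd
  12 is even
Evens: [26, 14, 12]
Count of evens = 3
Final answer: 3


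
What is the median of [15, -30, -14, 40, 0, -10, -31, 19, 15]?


First, sort the list: [-31, -30, -14, -10, 0, 15, 15, 19, 40]
The list has 9 elements (odd count).
The middle index is 4 (0-based), and the element there is 0.
Final answer: 0


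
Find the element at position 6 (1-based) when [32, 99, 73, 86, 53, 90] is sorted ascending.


Sort ascending: [32, 53, 73, 86, 90, 99]
The 6th element (1-indexed) is at index 5.
Value = 99
Final answer: 99


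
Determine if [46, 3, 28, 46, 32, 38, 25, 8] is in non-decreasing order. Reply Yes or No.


Check consecutive pairs:
  46 <= 3? False
  3 <= 28? True
  28 <= 46? True
  46 <= 32? False
  32 <= 38? True
  38 <= 25? False
  25 <= 8? False
4 consecutive pair(s) are out of order, so the list is not sorted.
Final answer: No


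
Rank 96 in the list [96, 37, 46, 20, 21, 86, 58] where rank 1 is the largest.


Sort descending: [96, 86, 58, 46, 37, 21, 20]
Find 96 in the sorted list.
96 is at position 1.
Final answer: 1


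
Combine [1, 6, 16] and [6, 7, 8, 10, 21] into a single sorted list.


List A: [1, 6, 16]
List B: [6, 7, 8, 10, 21]
Repeatedly compare the front elements and take the smaller:
  1 vs 6 -> take 1
  6 vs 6 -> take 6
  16 vs 6 -> take 6
  16 vs 7 -> take 7
  16 vs 8 -> take 8
  16 vs 10 -> take 10
  16 vs 21 -> take 16
  A is exhausted; append the rest of B: [21]
Final answer: [1, 6, 6, 7, 8, 10, 16, 21]


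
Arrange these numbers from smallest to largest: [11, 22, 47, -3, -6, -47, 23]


Original list: [11, 22, 47, -3, -6, -47, 23]
Repeatedly take the smallest remaining element:
  Remaining [11, 22, 47, -3, -6, -47, 23] -> smallest is -47
  Remaining [11, 22, 47, -3, -6, 23] -> smallest is -6
  Remaining [11, 22, 47, -3, 23] -> smallest is -3
  Remaining [11, 22, 47, 23] -> smallest is 11
  Remaining [22, 47, 23] -> smallest is 22
  Remaining [47, 23] -> smallest is 23
  Remaining [47] -> smallest is 47
Collecting the picks in order gives the sorted list.
Final answer: [-47, -6, -3, 11, 22, 23, 47]


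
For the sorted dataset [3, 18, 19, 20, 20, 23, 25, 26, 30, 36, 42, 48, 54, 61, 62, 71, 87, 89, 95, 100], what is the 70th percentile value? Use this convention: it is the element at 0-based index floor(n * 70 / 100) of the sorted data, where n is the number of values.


The dataset has n = 20 elements.
Index = floor(20 * 70 / 100) = floor(1400 / 100) = floor(14) = 14
Counting from index 0 in the sorted data, the element at index 14 is 62.
Final answer: 62


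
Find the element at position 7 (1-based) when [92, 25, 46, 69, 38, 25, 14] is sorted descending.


Sort descending: [92, 69, 46, 38, 25, 25, 14]
The 7th element (1-indexed) is at index 6.
Value = 14
Final answer: 14


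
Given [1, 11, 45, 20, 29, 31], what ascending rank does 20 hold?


Sort ascending: [1, 11, 20, 29, 31, 45]
Find 20 in the sorted list.
20 is at position 3 (1-indexed).
Final answer: 3


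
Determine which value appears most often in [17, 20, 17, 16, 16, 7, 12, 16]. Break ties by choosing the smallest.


Count the frequency of each value:
  7 appears 1 time(s)
  12 appears 1 time(s)
  16 appears 3 time(s)
  17 appears 2 time(s)
  20 appears 1 time(s)
Maximum frequency is 3.
Only 16 reaches that frequency, so it is the mode.
Final answer: 16


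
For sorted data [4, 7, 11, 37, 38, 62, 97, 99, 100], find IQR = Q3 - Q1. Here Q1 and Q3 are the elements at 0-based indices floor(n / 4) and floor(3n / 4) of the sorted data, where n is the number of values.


The data has n = 9 elements.
Q1 index = floor(9 / 4) = floor(2.25) = 2; Q3 index = floor(3 * 9 / 4) = floor(6.75) = 6
Q1 = element at index 2 = 11
Q3 = element at index 6 = 97
IQR = 97 - 11 = 86
Final answer: 86


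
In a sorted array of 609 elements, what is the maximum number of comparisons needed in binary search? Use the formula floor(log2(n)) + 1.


Binary search halves the search space each step.
Maximum comparisons = floor(log2(609)) + 1
log2(609) = 9.2503
floor(log2(609)) = 9, so 9 + 1 = 10
Final answer: 10


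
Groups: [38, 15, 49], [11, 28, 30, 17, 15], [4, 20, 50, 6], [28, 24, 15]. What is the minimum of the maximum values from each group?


Find max of each group:
  Group 1: [38, 15, 49] -> max = 49
  Group 2: [11, 28, 30, 17, 15] -> max = 30
  Group 3: [4, 20, 50, 6] -> max = 50
  Group 4: [28, 24, 15] -> max = 28
Maxes: [49, 30, 50, 28]
Minimum of maxes = 28
Final answer: 28


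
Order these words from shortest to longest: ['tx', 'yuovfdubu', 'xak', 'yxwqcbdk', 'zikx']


Compute lengths:
  'tx' has length 2
  'yuovfdubu' has length 9
  'xak' has length 3
  'yxwqcbdk' has length 8
  'zikx' has length 4
Lengths in increasing order: 2 < 3 < 4 < 8 < 9
Listing the words in that order gives the answer.
Final answer: ['tx', 'xak', 'zikx', 'yxwqcbdk', 'yuovfdubu']


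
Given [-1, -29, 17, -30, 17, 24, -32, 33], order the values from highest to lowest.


Original list: [-1, -29, 17, -30, 17, 24, -32, 33]
Repeatedly take the largest remaining element:
  Remaining [-1, -29, 17, -30, 17, 24, -32, 33] -> largest is 33
  Remaining [-1, -29, 17, -30, 17, 24, -32] -> largest is 24
  Remaining [-1, -29, 17, -30, 17, -32] -> largest is 17
  Remaining [-1, -29, -30, 17, -32] -> largest is 17
  Remaining [-1, -29, -30, -32] -> largest is -1
  Remaining [-29, -30, -32] -> largest is -29
  Remaining [-30, -32] -> largest is -30
  Remaining [-32] -> largest is -32
Collecting the picks in order gives the descending list.
Final answer: [33, 24, 17, 17, -1, -29, -30, -32]


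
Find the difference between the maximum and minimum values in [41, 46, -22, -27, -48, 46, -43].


Maximum value: 46
Minimum value: -48
Range = 46 - (-48) = 94
Final answer: 94


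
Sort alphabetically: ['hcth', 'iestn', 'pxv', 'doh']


Compare strings character by character (the first differing letter decides):
  'doh' < 'hcth' since 'd' < 'h' at position 1
  'hcth' < 'iestn' since 'h' < 'i' at position 1
  'iestn' < 'pxv' since 'i' < 'p' at position 1
Chaining these comparisons gives the alphabetical order.
Final answer: ['doh', 'hcth', 'iestn', 'pxv']


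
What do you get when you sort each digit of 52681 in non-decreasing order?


The number 52681 has digits: 5, 2, 6, 8, 1
Sorted: 1, 2, 5, 6, 8
Joining the sorted digits gives the result.
Final answer: 12568


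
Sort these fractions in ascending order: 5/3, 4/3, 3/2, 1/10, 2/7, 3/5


Convert to decimal for comparison:
  5/3 = 1.6667
  4/3 = 1.3333
  3/2 = 1.5
  1/10 = 0.1
  2/7 = 0.2857
  3/5 = 0.6
Decimals in increasing order: 0.1 < 0.2857 < 0.6 < 1.3333 < 1.5 < 1.6667
Writing each back as its fraction gives the sorted order.
Final answer: 1/10, 2/7, 3/5, 4/3, 3/2, 5/3


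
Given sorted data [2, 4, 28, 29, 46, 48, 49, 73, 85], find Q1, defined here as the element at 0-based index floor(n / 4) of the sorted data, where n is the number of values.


The list has n = 9 elements.
Q1 index = floor(9 / 4) = floor(2.25) = 2
Counting from index 0 in the sorted data, the element at index 2 is 28.
Final answer: 28


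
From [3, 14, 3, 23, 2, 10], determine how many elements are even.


Check each element:
  3 is odd
  14 is even
  3 is odd
  23 is odd
  2 is even
  10 is even
Evens: [14, 2, 10]
Count of evens = 3
Final answer: 3


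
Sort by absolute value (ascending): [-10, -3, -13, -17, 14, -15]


Compute absolute values:
  |-10| = 10
  |-3| = 3
  |-13| = 13
  |-17| = 17
  |14| = 14
  |-15| = 15
Absolute values in increasing order: 3 < 10 < 13 < 14 < 15 < 17
Listing the original numbers in that order gives the answer.
Final answer: [-3, -10, -13, 14, -15, -17]


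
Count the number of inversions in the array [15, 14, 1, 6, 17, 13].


For each element, count the later elements that are smaller than it:
  15 (index 0): smaller elements after it = [14, 1, 6, 13] -> 4
  14 (index 1): smaller elements after it = [1, 6, 13] -> 3
  1 (index 2): smaller elements after it = [] -> 0
  6 (index 3): smaller elements after it = [] -> 0
  17 (index 4): smaller elements after it = [13] -> 1
Total inversions = 4 + 3 + 0 + 0 + 1 = 8
Final answer: 8


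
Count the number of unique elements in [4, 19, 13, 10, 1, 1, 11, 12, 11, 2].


List all unique values:
Distinct values: [1, 2, 4, 10, 11, 12, 13, 19]
Count = 8
Final answer: 8


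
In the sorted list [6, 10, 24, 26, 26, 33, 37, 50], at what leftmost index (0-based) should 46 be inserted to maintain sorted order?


List is sorted: [6, 10, 24, 26, 26, 33, 37, 50]
We need the leftmost position where 46 can be inserted, i.e. the first index whose element is >= 46 (or the end of the list if none is).
Binary search with low=0, high=8 (0-based indices):
  low=0, high=8, mid=4: a[4]=26 < 46, so low = 5
  low=5, high=8, mid=6: a[6]=37 < 46, so low = 7
  low=7, high=8, mid=7: a[7]=50 >= 46, so high = 7
Now low = high = 7, so the insertion index is 7.
Final answer: 7
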